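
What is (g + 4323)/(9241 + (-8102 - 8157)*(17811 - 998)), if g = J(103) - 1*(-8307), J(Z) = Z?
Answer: -12733/273353326 ≈ -4.6581e-5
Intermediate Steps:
g = 8410 (g = 103 - 1*(-8307) = 103 + 8307 = 8410)
(g + 4323)/(9241 + (-8102 - 8157)*(17811 - 998)) = (8410 + 4323)/(9241 + (-8102 - 8157)*(17811 - 998)) = 12733/(9241 - 16259*16813) = 12733/(9241 - 273362567) = 12733/(-273353326) = 12733*(-1/273353326) = -12733/273353326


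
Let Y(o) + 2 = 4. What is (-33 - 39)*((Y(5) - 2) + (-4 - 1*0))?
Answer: 288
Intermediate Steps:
Y(o) = 2 (Y(o) = -2 + 4 = 2)
(-33 - 39)*((Y(5) - 2) + (-4 - 1*0)) = (-33 - 39)*((2 - 2) + (-4 - 1*0)) = -72*(0 + (-4 + 0)) = -72*(0 - 4) = -72*(-4) = 288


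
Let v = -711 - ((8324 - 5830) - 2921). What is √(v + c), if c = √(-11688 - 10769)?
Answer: √(-284 + I*√22457) ≈ 4.3077 + 17.394*I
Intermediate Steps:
c = I*√22457 (c = √(-22457) = I*√22457 ≈ 149.86*I)
v = -284 (v = -711 - (2494 - 2921) = -711 - 1*(-427) = -711 + 427 = -284)
√(v + c) = √(-284 + I*√22457)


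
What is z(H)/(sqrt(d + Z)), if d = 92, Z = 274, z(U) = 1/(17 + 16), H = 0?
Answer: sqrt(366)/12078 ≈ 0.0015840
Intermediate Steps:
z(U) = 1/33
z(H)/(sqrt(d + Z)) = 1/(33*(sqrt(92 + 274))) = 1/(33*(sqrt(366))) = (sqrt(366)/366)/33 = sqrt(366)/12078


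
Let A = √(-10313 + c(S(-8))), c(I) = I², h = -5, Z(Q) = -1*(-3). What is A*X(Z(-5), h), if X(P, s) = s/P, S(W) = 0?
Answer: -5*I*√10313/3 ≈ -169.25*I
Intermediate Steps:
Z(Q) = 3
A = I*√10313 (A = √(-10313 + 0²) = √(-10313 + 0) = √(-10313) = I*√10313 ≈ 101.55*I)
A*X(Z(-5), h) = (I*√10313)*(-5/3) = -5*I*√10313/3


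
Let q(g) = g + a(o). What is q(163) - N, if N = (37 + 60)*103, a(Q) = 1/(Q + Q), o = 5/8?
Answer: -49136/5 ≈ -9827.2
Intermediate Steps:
o = 5/8 (o = 5*(1/8) = 5/8 ≈ 0.62500)
a(Q) = 1/(2*Q)
q(g) = 4/5 + g (q(g) = g + 1/(2*(5/8)) = g + (1/2)*(8/5) = g + 4/5 = 4/5 + g)
N = 9991 (N = 97*103 = 9991)
q(163) - N = (4/5 + 163) - 1*9991 = 819/5 - 9991 = -49136/5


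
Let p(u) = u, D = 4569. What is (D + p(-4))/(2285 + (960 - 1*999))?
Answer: 4565/2246 ≈ 2.0325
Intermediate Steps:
(D + p(-4))/(2285 + (960 - 1*999)) = (4569 - 4)/(2285 + (960 - 1*999)) = 4565/(2285 + (960 - 999)) = 4565/(2285 - 39) = 4565/2246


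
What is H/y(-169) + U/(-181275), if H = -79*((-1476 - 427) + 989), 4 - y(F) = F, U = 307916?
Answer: 13035873182/31360575 ≈ 415.68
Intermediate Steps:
y(F) = 4 - F
H = 72206 (H = -79*(-1903 + 989) = -79*(-914) = 72206)
H/y(-169) + U/(-181275) = 72206/(4 - 1*(-169)) + 307916/(-181275) = 72206/(4 + 169) + 307916*(-1/181275) = 72206/173 - 307916/181275 = 13035873182/31360575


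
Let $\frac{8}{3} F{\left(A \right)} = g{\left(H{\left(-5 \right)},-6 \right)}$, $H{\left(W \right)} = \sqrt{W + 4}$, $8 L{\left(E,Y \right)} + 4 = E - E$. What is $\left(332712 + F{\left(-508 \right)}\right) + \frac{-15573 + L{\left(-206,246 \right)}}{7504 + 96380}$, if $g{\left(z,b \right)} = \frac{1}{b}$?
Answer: $\frac{138253725367}{415536} \approx 3.3271 \cdot 10^{5}$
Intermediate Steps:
$L{\left(E,Y \right)} = - \frac{1}{2}$ ($L{\left(E,Y \right)} = - \frac{1}{2} + \frac{E - E}{8} = - \frac{1}{2} + \frac{1}{8} \cdot 0 = - \frac{1}{2} + 0 = - \frac{1}{2}$)
$H{\left(W \right)} = \sqrt{4 + W}$
$F{\left(A \right)} = - \frac{1}{16}$ ($F{\left(A \right)} = \frac{3}{8 \left(-6\right)} = \frac{3}{8} \left(- \frac{1}{6}\right) = - \frac{1}{16}$)
$\left(332712 + F{\left(-508 \right)}\right) + \frac{-15573 + L{\left(-206,246 \right)}}{7504 + 96380} = \left(332712 - \frac{1}{16}\right) + \frac{-15573 - \frac{1}{2}}{7504 + 96380} = \frac{5323391}{16} - \frac{31147}{2 \cdot 103884} = \frac{5323391}{16} - \frac{31147}{207768} = \frac{138253725367}{415536}$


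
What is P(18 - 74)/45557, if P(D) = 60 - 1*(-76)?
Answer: 136/45557 ≈ 0.0029853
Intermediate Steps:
P(D) = 136 (P(D) = 60 + 76 = 136)
P(18 - 74)/45557 = 136/45557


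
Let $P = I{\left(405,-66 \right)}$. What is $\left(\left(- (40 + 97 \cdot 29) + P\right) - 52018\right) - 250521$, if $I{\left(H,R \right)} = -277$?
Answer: $-305669$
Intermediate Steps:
$P = -277$
$\left(\left(- (40 + 97 \cdot 29) + P\right) - 52018\right) - 250521 = \left(\left(- (40 + 97 \cdot 29) - 277\right) - 52018\right) - 250521 = \left(\left(- (40 + 2813) - 277\right) - 52018\right) - 250521 = \left(\left(\left(-1\right) 2853 - 277\right) - 52018\right) - 250521 = \left(\left(-2853 - 277\right) - 52018\right) - 250521 = \left(-3130 - 52018\right) - 250521 = -55148 - 250521 = -305669$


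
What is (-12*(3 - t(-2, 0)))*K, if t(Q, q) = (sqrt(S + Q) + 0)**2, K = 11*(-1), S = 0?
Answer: 660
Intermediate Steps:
K = -11
t(Q, q) = Q (t(Q, q) = (sqrt(0 + Q) + 0)**2 = (sqrt(Q) + 0)**2 = (sqrt(Q))**2 = Q)
(-12*(3 - t(-2, 0)))*K = -12*(3 - 1*(-2))*(-11) = -12*(3 + 2)*(-11) = -12*5*(-11) = -60*(-11) = 660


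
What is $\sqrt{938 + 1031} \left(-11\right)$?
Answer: $- 11 \sqrt{1969} \approx -488.11$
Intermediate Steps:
$\sqrt{938 + 1031} \left(-11\right) = \sqrt{1969} \left(-11\right) = - 11 \sqrt{1969}$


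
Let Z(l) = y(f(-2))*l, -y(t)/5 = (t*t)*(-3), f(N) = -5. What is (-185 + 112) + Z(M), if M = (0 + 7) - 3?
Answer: 1427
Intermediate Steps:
y(t) = 15*t² (y(t) = -5*t*t*(-3) = -5*t²*(-3) = -(-15)*t² = 15*t²)
M = 4 (M = 7 - 3 = 4)
Z(l) = 375*l (Z(l) = (15*(-5)²)*l = (15*25)*l = 375*l)
(-185 + 112) + Z(M) = (-185 + 112) + 375*4 = -73 + 1500 = 1427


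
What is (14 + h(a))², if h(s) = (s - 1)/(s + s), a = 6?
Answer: 29929/144 ≈ 207.84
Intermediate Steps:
h(s) = (-1 + s)/(2*s) (h(s) = (-1 + s)/((2*s)) = (-1 + s)*(1/(2*s)) = (-1 + s)/(2*s))
(14 + h(a))² = (14 + (½)*(-1 + 6)/6)² = (14 + (½)*(⅙)*5)² = (14 + 5/12)² = (173/12)² = 29929/144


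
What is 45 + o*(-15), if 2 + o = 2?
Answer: 45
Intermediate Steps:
o = 0 (o = -2 + 2 = 0)
45 + o*(-15) = 45 + 0*(-15) = 45 + 0 = 45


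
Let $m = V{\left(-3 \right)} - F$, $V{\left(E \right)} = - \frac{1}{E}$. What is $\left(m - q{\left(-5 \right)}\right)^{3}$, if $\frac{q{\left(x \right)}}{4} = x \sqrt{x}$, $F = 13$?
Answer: $\frac{1997128}{27} - \frac{91120 i \sqrt{5}}{3} \approx 73968.0 - 67917.0 i$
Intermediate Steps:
$m = - \frac{38}{3}$ ($m = - \frac{1}{-3} - 13 = \left(-1\right) \left(- \frac{1}{3}\right) - 13 = \frac{1}{3} - 13 = - \frac{38}{3} \approx -12.667$)
$q{\left(x \right)} = 4 x^{\frac{3}{2}}$ ($q{\left(x \right)} = 4 x \sqrt{x} = 4 x^{\frac{3}{2}}$)
$\left(m - q{\left(-5 \right)}\right)^{3} = \left(- \frac{38}{3} - 4 \left(-5\right)^{\frac{3}{2}}\right)^{3} = \left(- \frac{38}{3} - 4 \left(- 5 i \sqrt{5}\right)\right)^{3} = \left(- \frac{38}{3} - - 20 i \sqrt{5}\right)^{3} = \left(- \frac{38}{3} + 20 i \sqrt{5}\right)^{3}$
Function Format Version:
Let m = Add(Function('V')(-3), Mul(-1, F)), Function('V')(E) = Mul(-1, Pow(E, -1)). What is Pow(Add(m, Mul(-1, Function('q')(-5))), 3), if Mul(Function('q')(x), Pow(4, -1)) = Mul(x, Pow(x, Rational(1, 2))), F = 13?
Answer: Add(Rational(1997128, 27), Mul(Rational(-91120, 3), I, Pow(5, Rational(1, 2)))) ≈ Add(73968., Mul(-67917., I))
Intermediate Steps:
m = Rational(-38, 3) (m = Add(Mul(-1, Pow(-3, -1)), Mul(-1, 13)) = Add(Mul(-1, Rational(-1, 3)), -13) = Add(Rational(1, 3), -13) = Rational(-38, 3) ≈ -12.667)
Function('q')(x) = Mul(4, Pow(x, Rational(3, 2))) (Function('q')(x) = Mul(4, Mul(x, Pow(x, Rational(1, 2)))) = Mul(4, Pow(x, Rational(3, 2))))
Pow(Add(m, Mul(-1, Function('q')(-5))), 3) = Pow(Add(Rational(-38, 3), Mul(-1, Mul(4, Pow(-5, Rational(3, 2))))), 3) = Pow(Add(Rational(-38, 3), Mul(-1, Mul(4, Mul(-5, I, Pow(5, Rational(1, 2)))))), 3) = Pow(Add(Rational(-38, 3), Mul(-1, Mul(-20, I, Pow(5, Rational(1, 2))))), 3) = Pow(Add(Rational(-38, 3), Mul(20, I, Pow(5, Rational(1, 2)))), 3)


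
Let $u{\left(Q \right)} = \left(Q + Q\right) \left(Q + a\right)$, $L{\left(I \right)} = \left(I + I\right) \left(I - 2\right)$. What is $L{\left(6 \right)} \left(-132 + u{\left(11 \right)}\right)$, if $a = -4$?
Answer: $1056$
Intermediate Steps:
$L{\left(I \right)} = 2 I \left(-2 + I\right)$
$u{\left(Q \right)} = 2 Q \left(-4 + Q\right)$ ($u{\left(Q \right)} = \left(Q + Q\right) \left(Q - 4\right) = 2 Q \left(-4 + Q\right)$)
$L{\left(6 \right)} \left(-132 + u{\left(11 \right)}\right) = 2 \cdot 6 \left(-2 + 6\right) \left(-132 + 2 \cdot 11 \left(-4 + 11\right)\right) = 2 \cdot 6 \cdot 4 \left(-132 + 2 \cdot 11 \cdot 7\right) = 48 \left(-132 + 154\right) = 48 \cdot 22 = 1056$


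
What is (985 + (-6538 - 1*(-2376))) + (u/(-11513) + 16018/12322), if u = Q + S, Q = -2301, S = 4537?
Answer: -225271239340/70931593 ≈ -3175.9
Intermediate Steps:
u = 2236 (u = -2301 + 4537 = 2236)
(985 + (-6538 - 1*(-2376))) + (u/(-11513) + 16018/12322) = (985 + (-6538 - 1*(-2376))) + (2236/(-11513) + 16018/12322) = (985 + (-6538 + 2376)) + (2236*(-1/11513) + 16018*(1/12322)) = (985 - 4162) + (-2236/11513 + 8009/6161) = -3177 + 78431621/70931593 = -225271239340/70931593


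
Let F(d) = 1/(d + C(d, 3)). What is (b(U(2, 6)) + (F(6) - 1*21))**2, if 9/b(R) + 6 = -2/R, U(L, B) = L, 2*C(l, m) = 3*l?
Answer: 5442889/11025 ≈ 493.69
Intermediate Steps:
C(l, m) = 3*l/2 (C(l, m) = (3*l)/2 = 3*l/2)
b(R) = 9/(-6 - 2/R)
F(d) = 2/(5*d) (F(d) = 1/(d + 3*d/2) = 1/(5*d/2) = 2/(5*d))
(b(U(2, 6)) + (F(6) - 1*21))**2 = (-9*2/(2 + 6*2) + ((2/5)/6 - 1*21))**2 = (-9*2/(2 + 12) + ((2/5)*(1/6) - 21))**2 = (-9*2/14 + (1/15 - 21))**2 = (-9*2*1/14 - 314/15)**2 = (-9/7 - 314/15)**2 = (-2333/105)**2 = 5442889/11025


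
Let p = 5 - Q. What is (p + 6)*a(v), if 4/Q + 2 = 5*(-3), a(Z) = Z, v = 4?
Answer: 764/17 ≈ 44.941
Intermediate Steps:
Q = -4/17 (Q = 4/(-2 + 5*(-3)) = 4/(-2 - 15) = 4/(-17) = 4*(-1/17) = -4/17 ≈ -0.23529)
p = 89/17 (p = 5 - 1*(-4/17) = 5 + 4/17 = 89/17 ≈ 5.2353)
(p + 6)*a(v) = (89/17 + 6)*4 = (191/17)*4 = 764/17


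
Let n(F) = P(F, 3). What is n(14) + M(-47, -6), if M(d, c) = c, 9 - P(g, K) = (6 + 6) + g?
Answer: -23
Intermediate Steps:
P(g, K) = -3 - g (P(g, K) = 9 - ((6 + 6) + g) = 9 - (12 + g) = 9 + (-12 - g) = -3 - g)
n(F) = -3 - F
n(14) + M(-47, -6) = (-3 - 1*14) - 6 = (-3 - 14) - 6 = -17 - 6 = -23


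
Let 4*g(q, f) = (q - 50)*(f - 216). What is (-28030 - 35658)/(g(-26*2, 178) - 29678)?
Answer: 3352/1511 ≈ 2.2184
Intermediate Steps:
g(q, f) = (-216 + f)*(-50 + q)/4 (g(q, f) = ((q - 50)*(f - 216))/4 = ((-50 + q)*(-216 + f))/4 = ((-216 + f)*(-50 + q))/4 = (-216 + f)*(-50 + q)/4)
(-28030 - 35658)/(g(-26*2, 178) - 29678) = (-28030 - 35658)/((2700 - (-1404)*2 - 25/2*178 + (1/4)*178*(-26*2)) - 29678) = -63688/((2700 - 54*(-52) - 2225 + (1/4)*178*(-52)) - 29678) = -63688/((2700 + 2808 - 2225 - 2314) - 29678) = -63688/(969 - 29678) = -63688/(-28709) = -63688*(-1/28709) = 3352/1511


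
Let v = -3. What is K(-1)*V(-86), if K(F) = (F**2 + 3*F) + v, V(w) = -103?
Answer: 515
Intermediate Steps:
K(F) = -3 + F**2 + 3*F (K(F) = (F**2 + 3*F) - 3 = -3 + F**2 + 3*F)
K(-1)*V(-86) = (-3 + (-1)**2 + 3*(-1))*(-103) = (-3 + 1 - 3)*(-103) = -5*(-103) = 515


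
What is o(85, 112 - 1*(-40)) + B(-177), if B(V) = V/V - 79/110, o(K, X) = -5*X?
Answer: -83569/110 ≈ -759.72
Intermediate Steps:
B(V) = 31/110 (B(V) = 1 - 79*1/110 = 1 - 79/110 = 31/110)
o(85, 112 - 1*(-40)) + B(-177) = -5*(112 - 1*(-40)) + 31/110 = -5*(112 + 40) + 31/110 = -5*152 + 31/110 = -760 + 31/110 = -83569/110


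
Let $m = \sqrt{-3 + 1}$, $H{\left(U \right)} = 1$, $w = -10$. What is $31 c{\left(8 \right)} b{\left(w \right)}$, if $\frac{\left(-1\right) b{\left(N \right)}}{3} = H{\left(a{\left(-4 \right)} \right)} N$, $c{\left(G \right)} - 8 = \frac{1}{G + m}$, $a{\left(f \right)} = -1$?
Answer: $\frac{83080}{11} - \frac{155 i \sqrt{2}}{11} \approx 7552.7 - 19.928 i$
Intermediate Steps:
$m = i \sqrt{2}$ ($m = \sqrt{-2} = i \sqrt{2} \approx 1.4142 i$)
$c{\left(G \right)} = 8 + \frac{1}{G + i \sqrt{2}}$
$b{\left(N \right)} = - 3 N$ ($b{\left(N \right)} = - 3 \cdot 1 N = - 3 N$)
$31 c{\left(8 \right)} b{\left(w \right)} = 31 \frac{1 + 8 \cdot 8 + 8 i \sqrt{2}}{8 + i \sqrt{2}} \left(\left(-3\right) \left(-10\right)\right) = 31 \frac{1 + 64 + 8 i \sqrt{2}}{8 + i \sqrt{2}} \cdot 30 = 31 \frac{65 + 8 i \sqrt{2}}{8 + i \sqrt{2}} \cdot 30 = \frac{31 \left(65 + 8 i \sqrt{2}\right)}{8 + i \sqrt{2}} \cdot 30 = \frac{930 \left(65 + 8 i \sqrt{2}\right)}{8 + i \sqrt{2}}$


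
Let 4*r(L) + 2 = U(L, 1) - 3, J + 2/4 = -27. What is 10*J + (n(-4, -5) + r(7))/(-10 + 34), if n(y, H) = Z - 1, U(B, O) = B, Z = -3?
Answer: -13207/48 ≈ -275.15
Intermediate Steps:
n(y, H) = -4 (n(y, H) = -3 - 1 = -4)
J = -55/2 (J = -½ - 27 = -55/2 ≈ -27.500)
r(L) = -5/4 + L/4 (r(L) = -½ + (L - 3)/4 = -½ + (-3 + L)/4 = -½ + (-¾ + L/4) = -5/4 + L/4)
10*J + (n(-4, -5) + r(7))/(-10 + 34) = 10*(-55/2) + (-4 + (-5/4 + (¼)*7))/(-10 + 34) = -275 + (-4 + (-5/4 + 7/4))/24 = -275 + (-4 + ½)*(1/24) = -275 - 7/2*1/24 = -275 - 7/48 = -13207/48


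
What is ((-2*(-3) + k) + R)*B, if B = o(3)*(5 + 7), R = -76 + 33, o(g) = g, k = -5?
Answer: -1512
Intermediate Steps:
R = -43
B = 36 (B = 3*(5 + 7) = 3*12 = 36)
((-2*(-3) + k) + R)*B = ((-2*(-3) - 5) - 43)*36 = ((6 - 5) - 43)*36 = (1 - 43)*36 = -42*36 = -1512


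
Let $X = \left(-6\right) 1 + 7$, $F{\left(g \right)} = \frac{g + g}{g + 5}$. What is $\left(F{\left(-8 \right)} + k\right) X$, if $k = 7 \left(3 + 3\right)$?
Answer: $\frac{142}{3} \approx 47.333$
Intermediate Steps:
$F{\left(g \right)} = \frac{2 g}{5 + g}$
$k = 42$ ($k = 7 \cdot 6 = 42$)
$X = 1$ ($X = -6 + 7 = 1$)
$\left(F{\left(-8 \right)} + k\right) X = \left(2 \left(-8\right) \frac{1}{5 - 8} + 42\right) 1 = \left(2 \left(-8\right) \frac{1}{-3} + 42\right) 1 = \left(2 \left(-8\right) \left(- \frac{1}{3}\right) + 42\right) 1 = \left(\frac{16}{3} + 42\right) 1 = \frac{142}{3} \cdot 1 = \frac{142}{3}$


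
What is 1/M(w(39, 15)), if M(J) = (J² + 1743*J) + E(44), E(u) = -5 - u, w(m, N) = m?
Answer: 1/69449 ≈ 1.4399e-5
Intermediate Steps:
M(J) = -49 + J² + 1743*J (M(J) = (J² + 1743*J) + (-5 - 1*44) = (J² + 1743*J) + (-5 - 44) = (J² + 1743*J) - 49 = -49 + J² + 1743*J)
1/M(w(39, 15)) = 1/(-49 + 39² + 1743*39) = 1/(-49 + 1521 + 67977) = 1/69449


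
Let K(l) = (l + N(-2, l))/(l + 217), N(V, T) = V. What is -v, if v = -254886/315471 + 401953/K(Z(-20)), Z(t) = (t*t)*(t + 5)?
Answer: -244436326542319/631152314 ≈ -3.8729e+5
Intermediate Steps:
Z(t) = t²*(5 + t)
K(l) = (-2 + l)/(217 + l) (K(l) = (l - 2)/(l + 217) = (-2 + l)/(217 + l))
v = 244436326542319/631152314 (v = -254886/315471 + 401953/(((-2 + (-20)²*(5 - 20))/(217 + (-20)²*(5 - 20)))) = -254886*1/315471 + 401953/(((-2 + 400*(-15))/(217 + 400*(-15)))) = -84962/105157 + 401953/(((-2 - 6000)/(217 - 6000))) = -84962/105157 + 401953/((-6002/(-5783))) = -84962/105157 + 401953/((-1/5783*(-6002))) = -84962/105157 + 401953/(6002/5783) = -84962/105157 + 401953*(5783/6002) = -84962/105157 + 2324494199/6002 = 244436326542319/631152314 ≈ 3.8729e+5)
-v = -1*244436326542319/631152314 = -244436326542319/631152314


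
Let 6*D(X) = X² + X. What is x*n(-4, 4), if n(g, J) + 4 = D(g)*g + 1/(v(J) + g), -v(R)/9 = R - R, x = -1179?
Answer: 57771/4 ≈ 14443.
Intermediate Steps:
D(X) = X/6 + X²/6 (D(X) = (X² + X)/6 = (X + X²)/6 = X/6 + X²/6)
v(R) = 0 (v(R) = -9*(R - R) = -9*0 = 0)
n(g, J) = -4 + 1/g + g²*(1 + g)/6 (n(g, J) = -4 + ((g*(1 + g)/6)*g + 1/(0 + g)) = -4 + (g²*(1 + g)/6 + 1/g) = -4 + (1/g + g²*(1 + g)/6) = -4 + 1/g + g²*(1 + g)/6)
x*n(-4, 4) = -393*(6 - 24*(-4) + (-4)³*(1 - 4))/(2*(-4)) = -393*(-1)*(6 + 96 - 64*(-3))/(2*4) = -393*(-1)*(6 + 96 + 192)/(2*4) = -393*(-1)*294/(2*4) = -1179*(-49/4) = 57771/4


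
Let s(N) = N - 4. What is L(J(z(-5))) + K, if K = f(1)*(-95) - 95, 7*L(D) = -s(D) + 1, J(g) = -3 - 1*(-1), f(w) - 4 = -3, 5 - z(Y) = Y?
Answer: -189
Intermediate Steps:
z(Y) = 5 - Y
f(w) = 1 (f(w) = 4 - 3 = 1)
s(N) = -4 + N
J(g) = -2 (J(g) = -3 + 1 = -2)
L(D) = 5/7 - D/7 (L(D) = (-(-4 + D) + 1)/7 = ((4 - D) + 1)/7 = (5 - D)/7 = 5/7 - D/7)
K = -190 (K = 1*(-95) - 95 = -95 - 95 = -190)
L(J(z(-5))) + K = (5/7 - ⅐*(-2)) - 190 = (5/7 + 2/7) - 190 = 1 - 190 = -189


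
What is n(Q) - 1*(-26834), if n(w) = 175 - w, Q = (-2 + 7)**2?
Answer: 26984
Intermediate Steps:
Q = 25 (Q = 5**2 = 25)
n(Q) - 1*(-26834) = (175 - 1*25) - 1*(-26834) = (175 - 25) + 26834 = 150 + 26834 = 26984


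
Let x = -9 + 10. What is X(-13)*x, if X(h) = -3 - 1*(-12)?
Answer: 9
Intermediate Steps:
X(h) = 9 (X(h) = -3 + 12 = 9)
x = 1
X(-13)*x = 9*1 = 9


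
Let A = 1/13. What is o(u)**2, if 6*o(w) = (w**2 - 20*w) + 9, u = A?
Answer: 398161/257049 ≈ 1.5490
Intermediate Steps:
A = 1/13 ≈ 0.076923
u = 1/13 ≈ 0.076923
o(w) = 3/2 - 10*w/3 + w**2/6 (o(w) = ((w**2 - 20*w) + 9)/6 = (9 + w**2 - 20*w)/6 = 3/2 - 10*w/3 + w**2/6)
o(u)**2 = (3/2 - 10/3*1/13 + (1/13)**2/6)**2 = (3/2 - 10/39 + (1/6)*(1/169))**2 = (3/2 - 10/39 + 1/1014)**2 = (631/507)**2 = 398161/257049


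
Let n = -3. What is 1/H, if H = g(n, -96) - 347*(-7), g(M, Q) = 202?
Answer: 1/2631 ≈ 0.00038008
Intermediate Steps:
H = 2631 (H = 202 - 347*(-7) = 202 - 1*(-2429) = 202 + 2429 = 2631)
1/H = 1/2631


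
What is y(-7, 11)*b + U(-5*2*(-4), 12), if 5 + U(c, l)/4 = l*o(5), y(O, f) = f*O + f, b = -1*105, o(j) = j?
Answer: 7150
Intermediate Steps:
b = -105
y(O, f) = f + O*f (y(O, f) = O*f + f = f + O*f)
U(c, l) = -20 + 20*l (U(c, l) = -20 + 4*(l*5) = -20 + 4*(5*l) = -20 + 20*l)
y(-7, 11)*b + U(-5*2*(-4), 12) = (11*(1 - 7))*(-105) + (-20 + 20*12) = (11*(-6))*(-105) + (-20 + 240) = -66*(-105) + 220 = 6930 + 220 = 7150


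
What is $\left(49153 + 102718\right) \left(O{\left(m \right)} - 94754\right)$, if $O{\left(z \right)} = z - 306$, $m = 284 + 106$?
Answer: $-14377627570$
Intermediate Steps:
$m = 390$
$O{\left(z \right)} = -306 + z$
$\left(49153 + 102718\right) \left(O{\left(m \right)} - 94754\right) = \left(49153 + 102718\right) \left(\left(-306 + 390\right) - 94754\right) = 151871 \left(84 - 94754\right) = 151871 \left(-94670\right) = -14377627570$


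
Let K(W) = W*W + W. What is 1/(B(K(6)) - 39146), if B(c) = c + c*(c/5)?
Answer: -5/193756 ≈ -2.5806e-5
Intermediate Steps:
K(W) = W + W² (K(W) = W² + W = W + W²)
B(c) = c + c²/5 (B(c) = c + c*(c*(⅕)) = c + c*(c/5) = c + c²/5)
1/(B(K(6)) - 39146) = 1/((6*(1 + 6))*(5 + 6*(1 + 6))/5 - 39146) = 1/((6*7)*(5 + 6*7)/5 - 39146) = 1/((⅕)*42*(5 + 42) - 39146) = 1/((⅕)*42*47 - 39146) = 1/(1974/5 - 39146) = 1/(-193756/5) = -5/193756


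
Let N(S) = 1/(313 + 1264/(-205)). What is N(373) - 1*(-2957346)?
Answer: 186020020951/62901 ≈ 2.9573e+6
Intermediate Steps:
N(S) = 205/62901 (N(S) = 1/(313 + 1264*(-1/205)) = 1/(313 - 1264/205) = 1/(62901/205) = 205/62901)
N(373) - 1*(-2957346) = 205/62901 - 1*(-2957346) = 205/62901 + 2957346 = 186020020951/62901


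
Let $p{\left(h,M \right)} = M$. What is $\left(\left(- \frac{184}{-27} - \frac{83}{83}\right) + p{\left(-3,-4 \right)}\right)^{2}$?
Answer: $\frac{2401}{729} \approx 3.2936$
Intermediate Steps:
$\left(\left(- \frac{184}{-27} - \frac{83}{83}\right) + p{\left(-3,-4 \right)}\right)^{2} = \left(\left(- \frac{184}{-27} - \frac{83}{83}\right) - 4\right)^{2} = \left(\left(\left(-184\right) \left(- \frac{1}{27}\right) - 1\right) - 4\right)^{2} = \left(\left(\frac{184}{27} - 1\right) - 4\right)^{2} = \left(\frac{157}{27} - 4\right)^{2} = \left(\frac{49}{27}\right)^{2} = \frac{2401}{729}$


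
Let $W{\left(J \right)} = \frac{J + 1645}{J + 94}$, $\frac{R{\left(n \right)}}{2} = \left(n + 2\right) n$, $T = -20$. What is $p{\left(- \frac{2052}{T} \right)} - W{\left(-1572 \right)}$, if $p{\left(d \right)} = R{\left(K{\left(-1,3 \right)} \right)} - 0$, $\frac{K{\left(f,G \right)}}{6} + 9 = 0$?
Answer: $\frac{8300521}{1478} \approx 5616.0$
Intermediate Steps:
$K{\left(f,G \right)} = -54$ ($K{\left(f,G \right)} = -54 + 6 \cdot 0 = -54 + 0 = -54$)
$R{\left(n \right)} = 2 n \left(2 + n\right)$ ($R{\left(n \right)} = 2 \left(n + 2\right) n = 2 \left(2 + n\right) n = 2 n \left(2 + n\right)$)
$W{\left(J \right)} = \frac{1645 + J}{94 + J}$
$p{\left(d \right)} = 5616$ ($p{\left(d \right)} = 2 \left(-54\right) \left(2 - 54\right) - 0 = 2 \left(-54\right) \left(-52\right) + 0 = 5616 + 0 = 5616$)
$p{\left(- \frac{2052}{T} \right)} - W{\left(-1572 \right)} = 5616 - \frac{1645 - 1572}{94 - 1572} = 5616 - \frac{1}{-1478} \cdot 73 = 5616 - \left(- \frac{1}{1478}\right) 73 = 5616 - - \frac{73}{1478} = 5616 + \frac{73}{1478} = \frac{8300521}{1478}$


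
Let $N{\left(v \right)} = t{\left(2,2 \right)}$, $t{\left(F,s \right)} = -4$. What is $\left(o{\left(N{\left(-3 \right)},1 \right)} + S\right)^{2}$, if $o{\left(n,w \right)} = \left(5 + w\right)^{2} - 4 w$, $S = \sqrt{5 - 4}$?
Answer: $1089$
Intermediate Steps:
$N{\left(v \right)} = -4$
$S = 1$ ($S = \sqrt{1} = 1$)
$\left(o{\left(N{\left(-3 \right)},1 \right)} + S\right)^{2} = \left(\left(\left(5 + 1\right)^{2} - 4\right) + 1\right)^{2} = \left(\left(6^{2} - 4\right) + 1\right)^{2} = \left(\left(36 - 4\right) + 1\right)^{2} = \left(32 + 1\right)^{2} = 33^{2} = 1089$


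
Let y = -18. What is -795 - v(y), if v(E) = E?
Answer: -777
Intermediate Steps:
-795 - v(y) = -795 - 1*(-18) = -795 + 18 = -777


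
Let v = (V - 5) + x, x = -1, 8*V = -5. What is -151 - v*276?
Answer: 3355/2 ≈ 1677.5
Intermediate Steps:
V = -5/8 (V = (⅛)*(-5) = -5/8 ≈ -0.62500)
v = -53/8 (v = (-5/8 - 5) - 1 = -45/8 - 1 = -53/8 ≈ -6.6250)
-151 - v*276 = -151 - (-53)*276/8 = -151 - 1*(-3657/2) = -151 + 3657/2 = 3355/2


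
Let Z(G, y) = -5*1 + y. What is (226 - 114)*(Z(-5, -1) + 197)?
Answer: 21392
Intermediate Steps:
Z(G, y) = -5 + y
(226 - 114)*(Z(-5, -1) + 197) = (226 - 114)*((-5 - 1) + 197) = 112*(-6 + 197) = 112*191 = 21392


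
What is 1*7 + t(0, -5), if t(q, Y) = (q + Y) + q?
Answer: 2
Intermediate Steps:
t(q, Y) = Y + 2*q (t(q, Y) = (Y + q) + q = Y + 2*q)
1*7 + t(0, -5) = 1*7 + (-5 + 2*0) = 7 + (-5 + 0) = 7 - 5 = 2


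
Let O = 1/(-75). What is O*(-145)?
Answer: 29/15 ≈ 1.9333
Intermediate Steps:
O = -1/75 ≈ -0.013333
O*(-145) = -1/75*(-145) = 29/15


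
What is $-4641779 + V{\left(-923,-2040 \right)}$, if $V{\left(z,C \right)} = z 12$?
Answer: $-4652855$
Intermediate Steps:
$V{\left(z,C \right)} = 12 z$
$-4641779 + V{\left(-923,-2040 \right)} = -4641779 + 12 \left(-923\right) = -4641779 - 11076 = -4652855$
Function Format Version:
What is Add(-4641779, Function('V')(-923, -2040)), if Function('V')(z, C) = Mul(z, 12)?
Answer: -4652855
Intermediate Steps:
Function('V')(z, C) = Mul(12, z)
Add(-4641779, Function('V')(-923, -2040)) = Add(-4641779, Mul(12, -923)) = Add(-4641779, -11076) = -4652855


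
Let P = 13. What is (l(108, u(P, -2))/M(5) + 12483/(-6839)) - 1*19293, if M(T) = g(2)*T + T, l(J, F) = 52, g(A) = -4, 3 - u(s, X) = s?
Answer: -1979715278/102585 ≈ -19298.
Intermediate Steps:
u(s, X) = 3 - s
M(T) = -3*T (M(T) = -4*T + T = -3*T)
(l(108, u(P, -2))/M(5) + 12483/(-6839)) - 1*19293 = (52/((-3*5)) + 12483/(-6839)) - 1*19293 = (52/(-15) + 12483*(-1/6839)) - 19293 = (52*(-1/15) - 12483/6839) - 19293 = (-52/15 - 12483/6839) - 19293 = -542873/102585 - 19293 = -1979715278/102585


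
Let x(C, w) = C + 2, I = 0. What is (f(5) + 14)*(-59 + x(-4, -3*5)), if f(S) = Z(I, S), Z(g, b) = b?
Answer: -1159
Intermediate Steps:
x(C, w) = 2 + C
f(S) = S
(f(5) + 14)*(-59 + x(-4, -3*5)) = (5 + 14)*(-59 + (2 - 4)) = 19*(-59 - 2) = 19*(-61) = -1159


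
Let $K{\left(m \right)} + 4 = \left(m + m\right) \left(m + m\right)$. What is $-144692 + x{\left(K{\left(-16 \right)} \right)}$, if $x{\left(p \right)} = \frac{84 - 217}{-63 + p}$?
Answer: $- \frac{138470377}{957} \approx -1.4469 \cdot 10^{5}$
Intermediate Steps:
$K{\left(m \right)} = -4 + 4 m^{2}$ ($K{\left(m \right)} = -4 + \left(m + m\right) \left(m + m\right) = -4 + 2 m 2 m = -4 + 4 m^{2}$)
$x{\left(p \right)} = - \frac{133}{-63 + p}$
$-144692 + x{\left(K{\left(-16 \right)} \right)} = -144692 - \frac{133}{-63 - \left(4 - 4 \left(-16\right)^{2}\right)} = -144692 - \frac{133}{-63 + \left(-4 + 4 \cdot 256\right)} = -144692 - \frac{133}{-63 + \left(-4 + 1024\right)} = -144692 - \frac{133}{-63 + 1020} = -144692 - \frac{133}{957} = - \frac{138470377}{957}$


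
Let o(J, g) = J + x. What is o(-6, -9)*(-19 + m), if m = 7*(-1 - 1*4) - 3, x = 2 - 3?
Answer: 399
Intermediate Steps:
x = -1
o(J, g) = -1 + J (o(J, g) = J - 1 = -1 + J)
m = -38 (m = 7*(-1 - 4) - 3 = 7*(-5) - 3 = -35 - 3 = -38)
o(-6, -9)*(-19 + m) = (-1 - 6)*(-19 - 38) = -7*(-57) = 399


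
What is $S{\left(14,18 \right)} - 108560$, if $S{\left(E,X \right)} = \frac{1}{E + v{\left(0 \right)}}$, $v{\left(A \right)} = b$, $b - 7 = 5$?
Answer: $- \frac{2822559}{26} \approx -1.0856 \cdot 10^{5}$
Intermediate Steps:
$b = 12$ ($b = 7 + 5 = 12$)
$v{\left(A \right)} = 12$
$S{\left(E,X \right)} = \frac{1}{12 + E}$ ($S{\left(E,X \right)} = \frac{1}{E + 12} = \frac{1}{12 + E}$)
$S{\left(14,18 \right)} - 108560 = \frac{1}{12 + 14} - 108560 = \frac{1}{26} - 108560 = - \frac{2822559}{26}$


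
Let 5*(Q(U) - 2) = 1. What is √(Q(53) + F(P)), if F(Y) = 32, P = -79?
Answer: 3*√95/5 ≈ 5.8481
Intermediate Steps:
Q(U) = 11/5 (Q(U) = 2 + (⅕)*1 = 2 + ⅕ = 11/5)
√(Q(53) + F(P)) = √(11/5 + 32) = √(171/5) = 3*√95/5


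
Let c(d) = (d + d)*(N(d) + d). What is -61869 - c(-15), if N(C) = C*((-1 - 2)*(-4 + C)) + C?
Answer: -88419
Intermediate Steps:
N(C) = C + C*(12 - 3*C) (N(C) = C*(-3*(-4 + C)) + C = C*(12 - 3*C) + C = C + C*(12 - 3*C))
c(d) = 2*d*(d + d*(13 - 3*d)) (c(d) = (d + d)*(d*(13 - 3*d) + d) = (2*d)*(d + d*(13 - 3*d)) = 2*d*(d + d*(13 - 3*d)))
-61869 - c(-15) = -61869 - (-15)²*(28 - 6*(-15)) = -61869 - 225*(28 + 90) = -61869 - 225*118 = -61869 - 1*26550 = -61869 - 26550 = -88419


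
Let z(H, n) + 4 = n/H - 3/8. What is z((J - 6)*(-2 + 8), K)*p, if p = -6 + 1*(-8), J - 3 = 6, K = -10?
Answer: 2485/36 ≈ 69.028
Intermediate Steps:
J = 9 (J = 3 + 6 = 9)
z(H, n) = -35/8 + n/H (z(H, n) = -4 + (n/H - 3/8) = -4 + (-3/8 + n/H) = -35/8 + n/H)
p = -14 (p = -6 - 8 = -14)
z((J - 6)*(-2 + 8), K)*p = (-35/8 - 10*1/((-2 + 8)*(9 - 6)))*(-14) = (-35/8 - 10/(3*6))*(-14) = (-35/8 - 10/18)*(-14) = (-35/8 - 10*1/18)*(-14) = (-35/8 - 5/9)*(-14) = -355/72*(-14) = 2485/36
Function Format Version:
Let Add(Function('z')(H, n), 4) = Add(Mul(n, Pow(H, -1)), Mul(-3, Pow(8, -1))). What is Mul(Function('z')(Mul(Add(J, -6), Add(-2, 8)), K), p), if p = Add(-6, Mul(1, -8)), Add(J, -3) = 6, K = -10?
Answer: Rational(2485, 36) ≈ 69.028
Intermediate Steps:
J = 9 (J = Add(3, 6) = 9)
Function('z')(H, n) = Add(Rational(-35, 8), Mul(n, Pow(H, -1))) (Function('z')(H, n) = Add(-4, Add(Mul(n, Pow(H, -1)), Mul(-3, Pow(8, -1)))) = Add(-4, Add(Mul(n, Pow(H, -1)), Mul(-3, Rational(1, 8)))) = Add(-4, Add(Mul(n, Pow(H, -1)), Rational(-3, 8))) = Add(-4, Add(Rational(-3, 8), Mul(n, Pow(H, -1)))) = Add(Rational(-35, 8), Mul(n, Pow(H, -1))))
p = -14 (p = Add(-6, -8) = -14)
Mul(Function('z')(Mul(Add(J, -6), Add(-2, 8)), K), p) = Mul(Add(Rational(-35, 8), Mul(-10, Pow(Mul(Add(9, -6), Add(-2, 8)), -1))), -14) = Mul(Add(Rational(-35, 8), Mul(-10, Pow(Mul(3, 6), -1))), -14) = Mul(Add(Rational(-35, 8), Mul(-10, Pow(18, -1))), -14) = Mul(Add(Rational(-35, 8), Mul(-10, Rational(1, 18))), -14) = Mul(Add(Rational(-35, 8), Rational(-5, 9)), -14) = Mul(Rational(-355, 72), -14) = Rational(2485, 36)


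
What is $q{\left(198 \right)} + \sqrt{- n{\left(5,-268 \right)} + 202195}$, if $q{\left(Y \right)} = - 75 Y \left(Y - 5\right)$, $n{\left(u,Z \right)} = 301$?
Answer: $-2866050 + \sqrt{201894} \approx -2.8656 \cdot 10^{6}$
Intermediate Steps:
$q{\left(Y \right)} = - 75 Y \left(-5 + Y\right)$
$q{\left(198 \right)} + \sqrt{- n{\left(5,-268 \right)} + 202195} = 75 \cdot 198 \left(5 - 198\right) + \sqrt{\left(-1\right) 301 + 202195} = 75 \cdot 198 \left(5 - 198\right) + \sqrt{-301 + 202195} = 75 \cdot 198 \left(-193\right) + \sqrt{201894} = -2866050 + \sqrt{201894}$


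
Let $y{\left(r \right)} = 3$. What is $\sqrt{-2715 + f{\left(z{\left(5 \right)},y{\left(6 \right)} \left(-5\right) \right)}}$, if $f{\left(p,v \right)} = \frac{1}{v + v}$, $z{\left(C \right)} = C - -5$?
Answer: $\frac{i \sqrt{2443530}}{30} \approx 52.106 i$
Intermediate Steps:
$z{\left(C \right)} = 5 + C$ ($z{\left(C \right)} = C + 5 = 5 + C$)
$f{\left(p,v \right)} = \frac{1}{2 v}$
$\sqrt{-2715 + f{\left(z{\left(5 \right)},y{\left(6 \right)} \left(-5\right) \right)}} = \sqrt{-2715 + \frac{1}{2 \cdot 3 \left(-5\right)}} = \sqrt{-2715 + \frac{1}{2 \left(-15\right)}} = \sqrt{-2715 + \frac{1}{2} \left(- \frac{1}{15}\right)} = \sqrt{-2715 - \frac{1}{30}} = \sqrt{- \frac{81451}{30}} = \frac{i \sqrt{2443530}}{30}$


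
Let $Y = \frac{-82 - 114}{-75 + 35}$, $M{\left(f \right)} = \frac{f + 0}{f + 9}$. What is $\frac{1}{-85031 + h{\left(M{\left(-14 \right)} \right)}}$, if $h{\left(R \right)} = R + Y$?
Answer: $- \frac{10}{850233} \approx -1.1761 \cdot 10^{-5}$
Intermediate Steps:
$M{\left(f \right)} = \frac{f}{9 + f}$
$Y = \frac{49}{10}$ ($Y = - \frac{196}{-40} = \left(-196\right) \left(- \frac{1}{40}\right) = \frac{49}{10} \approx 4.9$)
$h{\left(R \right)} = \frac{49}{10} + R$ ($h{\left(R \right)} = R + \frac{49}{10} = \frac{49}{10} + R$)
$\frac{1}{-85031 + h{\left(M{\left(-14 \right)} \right)}} = \frac{1}{-85031 + \left(\frac{49}{10} - \frac{14}{9 - 14}\right)} = \frac{1}{-85031 + \left(\frac{49}{10} - \frac{14}{-5}\right)} = \frac{1}{-85031 + \left(\frac{49}{10} - - \frac{14}{5}\right)} = \frac{1}{-85031 + \left(\frac{49}{10} + \frac{14}{5}\right)} = \frac{1}{-85031 + \frac{77}{10}} = \frac{1}{- \frac{850233}{10}} = - \frac{10}{850233}$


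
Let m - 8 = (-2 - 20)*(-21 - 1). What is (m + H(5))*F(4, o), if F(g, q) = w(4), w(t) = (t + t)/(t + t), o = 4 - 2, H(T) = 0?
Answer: 492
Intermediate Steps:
o = 2
w(t) = 1 (w(t) = (2*t)/((2*t)) = (2*t)*(1/(2*t)) = 1)
m = 492 (m = 8 + (-2 - 20)*(-21 - 1) = 8 - 22*(-22) = 8 + 484 = 492)
F(g, q) = 1
(m + H(5))*F(4, o) = (492 + 0)*1 = 492*1 = 492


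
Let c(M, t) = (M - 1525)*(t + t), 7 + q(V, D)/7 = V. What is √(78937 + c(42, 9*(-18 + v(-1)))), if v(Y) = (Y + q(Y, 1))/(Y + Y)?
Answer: 5*I*√8054 ≈ 448.72*I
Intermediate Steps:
q(V, D) = -49 + 7*V
v(Y) = (-49 + 8*Y)/(2*Y) (v(Y) = (Y + (-49 + 7*Y))/(Y + Y) = (-49 + 8*Y)/((2*Y)) = (-49 + 8*Y)*(1/(2*Y)) = (-49 + 8*Y)/(2*Y))
c(M, t) = 2*t*(-1525 + M) (c(M, t) = (-1525 + M)*(2*t) = 2*t*(-1525 + M))
√(78937 + c(42, 9*(-18 + v(-1)))) = √(78937 + 2*(9*(-18 + (4 - 49/2/(-1))))*(-1525 + 42)) = √(78937 + 2*(9*(-18 + (4 - 49/2*(-1))))*(-1483)) = √(78937 + 2*(9*(-18 + (4 + 49/2)))*(-1483)) = √(78937 + 2*(9*(-18 + 57/2))*(-1483)) = √(78937 + 2*(9*(21/2))*(-1483)) = √(78937 + 2*(189/2)*(-1483)) = √(78937 - 280287) = √(-201350) = 5*I*√8054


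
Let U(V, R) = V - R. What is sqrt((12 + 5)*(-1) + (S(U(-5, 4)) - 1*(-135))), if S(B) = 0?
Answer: sqrt(118) ≈ 10.863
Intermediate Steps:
sqrt((12 + 5)*(-1) + (S(U(-5, 4)) - 1*(-135))) = sqrt((12 + 5)*(-1) + (0 - 1*(-135))) = sqrt(17*(-1) + (0 + 135)) = sqrt(-17 + 135) = sqrt(118)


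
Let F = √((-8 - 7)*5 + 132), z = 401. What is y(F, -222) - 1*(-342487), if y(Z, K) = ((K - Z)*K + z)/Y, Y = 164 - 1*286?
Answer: 41733729/122 - 111*√57/61 ≈ 3.4207e+5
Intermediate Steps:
F = √57 (F = √(-15*5 + 132) = √(-75 + 132) = √57 ≈ 7.5498)
Y = -122 (Y = 164 - 286 = -122)
y(Z, K) = -401/122 - K*(K - Z)/122 (y(Z, K) = ((K - Z)*K + 401)/(-122) = (K*(K - Z) + 401)*(-1/122) = (401 + K*(K - Z))*(-1/122) = -401/122 - K*(K - Z)/122)
y(F, -222) - 1*(-342487) = (-401/122 - 1/122*(-222)² + (1/122)*(-222)*√57) - 1*(-342487) = (-401/122 - 1/122*49284 - 111*√57/61) + 342487 = (-401/122 - 24642/61 - 111*√57/61) + 342487 = (-49685/122 - 111*√57/61) + 342487 = 41733729/122 - 111*√57/61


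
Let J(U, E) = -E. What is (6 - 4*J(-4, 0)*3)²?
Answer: 36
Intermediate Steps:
(6 - 4*J(-4, 0)*3)² = (6 - 4*(-1*0)*3)² = (6 - 0*3)² = (6 - 4*0)² = (6 + 0)² = 6² = 36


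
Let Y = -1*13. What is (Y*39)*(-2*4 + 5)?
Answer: 1521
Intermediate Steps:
Y = -13
(Y*39)*(-2*4 + 5) = (-13*39)*(-2*4 + 5) = -507*(-8 + 5) = -507*(-3) = 1521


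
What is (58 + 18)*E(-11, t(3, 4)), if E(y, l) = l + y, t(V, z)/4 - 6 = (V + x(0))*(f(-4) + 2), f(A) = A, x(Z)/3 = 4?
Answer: -8132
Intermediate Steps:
x(Z) = 12 (x(Z) = 3*4 = 12)
t(V, z) = -72 - 8*V (t(V, z) = 24 + 4*((V + 12)*(-4 + 2)) = 24 + 4*((12 + V)*(-2)) = 24 + 4*(-24 - 2*V) = 24 + (-96 - 8*V) = -72 - 8*V)
(58 + 18)*E(-11, t(3, 4)) = (58 + 18)*((-72 - 8*3) - 11) = 76*((-72 - 24) - 11) = 76*(-96 - 11) = 76*(-107) = -8132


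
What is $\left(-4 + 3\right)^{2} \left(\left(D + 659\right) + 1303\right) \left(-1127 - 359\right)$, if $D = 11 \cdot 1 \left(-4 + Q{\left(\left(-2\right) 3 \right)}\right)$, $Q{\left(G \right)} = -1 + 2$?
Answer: $-2866494$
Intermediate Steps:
$Q{\left(G \right)} = 1$
$D = -33$ ($D = 11 \cdot 1 \left(-4 + 1\right) = 11 \cdot 1 \left(-3\right) = 11 \left(-3\right) = -33$)
$\left(-4 + 3\right)^{2} \left(\left(D + 659\right) + 1303\right) \left(-1127 - 359\right) = \left(-4 + 3\right)^{2} \left(\left(-33 + 659\right) + 1303\right) \left(-1127 - 359\right) = \left(-1\right)^{2} \left(626 + 1303\right) \left(-1486\right) = 1 \cdot 1929 \left(-1486\right) = 1 \left(-2866494\right) = -2866494$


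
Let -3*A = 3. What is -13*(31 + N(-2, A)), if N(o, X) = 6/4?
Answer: -845/2 ≈ -422.50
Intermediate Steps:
A = -1 (A = -1/3*3 = -1)
N(o, X) = 3/2 (N(o, X) = 6*(1/4) = 3/2)
-13*(31 + N(-2, A)) = -13*(31 + 3/2) = -13*65/2 = -845/2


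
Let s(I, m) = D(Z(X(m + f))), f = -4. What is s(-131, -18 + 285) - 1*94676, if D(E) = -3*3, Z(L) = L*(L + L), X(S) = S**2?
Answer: -94685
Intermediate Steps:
Z(L) = 2*L**2 (Z(L) = L*(2*L) = 2*L**2)
D(E) = -9
s(I, m) = -9
s(-131, -18 + 285) - 1*94676 = -9 - 1*94676 = -9 - 94676 = -94685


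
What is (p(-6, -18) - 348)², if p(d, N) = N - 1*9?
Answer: 140625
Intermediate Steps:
p(d, N) = -9 + N (p(d, N) = N - 9 = -9 + N)
(p(-6, -18) - 348)² = ((-9 - 18) - 348)² = (-27 - 348)² = (-375)² = 140625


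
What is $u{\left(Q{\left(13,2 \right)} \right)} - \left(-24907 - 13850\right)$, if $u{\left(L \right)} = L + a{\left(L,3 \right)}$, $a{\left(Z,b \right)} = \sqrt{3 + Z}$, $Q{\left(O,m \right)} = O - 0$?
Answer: $38774$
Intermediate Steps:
$Q{\left(O,m \right)} = O$ ($Q{\left(O,m \right)} = O + 0 = O$)
$u{\left(L \right)} = L + \sqrt{3 + L}$
$u{\left(Q{\left(13,2 \right)} \right)} - \left(-24907 - 13850\right) = \left(13 + \sqrt{3 + 13}\right) - \left(-24907 - 13850\right) = \left(13 + \sqrt{16}\right) - -38757 = \left(13 + 4\right) + 38757 = 17 + 38757 = 38774$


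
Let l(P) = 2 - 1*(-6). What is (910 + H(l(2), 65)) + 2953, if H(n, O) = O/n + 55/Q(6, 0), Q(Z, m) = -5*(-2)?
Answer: 31013/8 ≈ 3876.6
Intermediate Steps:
l(P) = 8 (l(P) = 2 + 6 = 8)
Q(Z, m) = 10
H(n, O) = 11/2 + O/n (H(n, O) = O/n + 55/10 = O/n + 55*(1/10) = O/n + 11/2 = 11/2 + O/n)
(910 + H(l(2), 65)) + 2953 = (910 + (11/2 + 65/8)) + 2953 = (910 + 109/8) + 2953 = 7389/8 + 2953 = 31013/8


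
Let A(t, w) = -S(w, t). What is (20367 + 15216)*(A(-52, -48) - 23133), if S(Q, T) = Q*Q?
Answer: -905124771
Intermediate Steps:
S(Q, T) = Q²
A(t, w) = -w²
(20367 + 15216)*(A(-52, -48) - 23133) = (20367 + 15216)*(-1*(-48)² - 23133) = 35583*(-1*2304 - 23133) = 35583*(-2304 - 23133) = 35583*(-25437) = -905124771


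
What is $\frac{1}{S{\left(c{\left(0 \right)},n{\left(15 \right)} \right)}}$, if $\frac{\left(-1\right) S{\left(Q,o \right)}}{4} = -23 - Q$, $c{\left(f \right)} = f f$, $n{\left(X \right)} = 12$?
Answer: $\frac{1}{92} \approx 0.01087$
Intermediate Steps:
$c{\left(f \right)} = f^{2}$
$S{\left(Q,o \right)} = 92 + 4 Q$ ($S{\left(Q,o \right)} = - 4 \left(-23 - Q\right) = 92 + 4 Q$)
$\frac{1}{S{\left(c{\left(0 \right)},n{\left(15 \right)} \right)}} = \frac{1}{92 + 4 \cdot 0^{2}} = \frac{1}{92 + 4 \cdot 0} = \frac{1}{92 + 0} = \frac{1}{92}$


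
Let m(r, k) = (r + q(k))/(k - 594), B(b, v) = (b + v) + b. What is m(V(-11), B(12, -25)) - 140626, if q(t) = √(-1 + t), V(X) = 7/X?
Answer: -131485309/935 - I*√2/595 ≈ -1.4063e+5 - 0.0023768*I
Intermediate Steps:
B(b, v) = v + 2*b
m(r, k) = (r + √(-1 + k))/(-594 + k) (m(r, k) = (r + √(-1 + k))/(k - 594) = (r + √(-1 + k))/(-594 + k))
m(V(-11), B(12, -25)) - 140626 = (7/(-11) + √(-1 + (-25 + 2*12)))/(-594 + (-25 + 2*12)) - 140626 = (7*(-1/11) + √(-1 + (-25 + 24)))/(-594 + (-25 + 24)) - 140626 = (-7/11 + √(-1 - 1))/(-594 - 1) - 140626 = (-7/11 + √(-2))/(-595) - 140626 = -(-7/11 + I*√2)/595 - 140626 = (1/935 - I*√2/595) - 140626 = -131485309/935 - I*√2/595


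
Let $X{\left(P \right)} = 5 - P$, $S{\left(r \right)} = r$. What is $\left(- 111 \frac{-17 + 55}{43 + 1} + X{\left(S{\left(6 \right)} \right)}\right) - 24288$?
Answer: $- \frac{536467}{22} \approx -24385.0$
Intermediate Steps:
$\left(- 111 \frac{-17 + 55}{43 + 1} + X{\left(S{\left(6 \right)} \right)}\right) - 24288 = \left(- 111 \frac{-17 + 55}{43 + 1} + \left(5 - 6\right)\right) - 24288 = \left(- 111 \cdot \frac{38}{44} + \left(5 - 6\right)\right) - 24288 = \left(- 111 \cdot 38 \cdot \frac{1}{44} - 1\right) - 24288 = \left(\left(-111\right) \frac{19}{22} - 1\right) - 24288 = \left(- \frac{2109}{22} - 1\right) - 24288 = - \frac{2131}{22} - 24288 = - \frac{536467}{22}$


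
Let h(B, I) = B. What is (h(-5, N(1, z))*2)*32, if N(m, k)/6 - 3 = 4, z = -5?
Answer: -320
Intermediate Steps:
N(m, k) = 42 (N(m, k) = 18 + 6*4 = 18 + 24 = 42)
(h(-5, N(1, z))*2)*32 = -5*2*32 = -10*32 = -320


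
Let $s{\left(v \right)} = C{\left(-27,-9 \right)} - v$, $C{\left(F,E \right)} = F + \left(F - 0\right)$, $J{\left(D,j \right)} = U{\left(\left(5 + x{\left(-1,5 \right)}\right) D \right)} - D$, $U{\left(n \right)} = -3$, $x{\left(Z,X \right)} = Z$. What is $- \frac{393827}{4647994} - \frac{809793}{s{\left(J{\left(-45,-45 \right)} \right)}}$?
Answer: $\frac{627312532975}{74367904} \approx 8435.3$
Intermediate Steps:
$J{\left(D,j \right)} = -3 - D$
$C{\left(F,E \right)} = 2 F$ ($C{\left(F,E \right)} = F + \left(F + 0\right) = F + F = 2 F$)
$s{\left(v \right)} = -54 - v$ ($s{\left(v \right)} = 2 \left(-27\right) - v = -54 - v$)
$- \frac{393827}{4647994} - \frac{809793}{s{\left(J{\left(-45,-45 \right)} \right)}} = - \frac{393827}{4647994} - \frac{809793}{-54 - \left(-3 - -45\right)} = \left(-393827\right) \frac{1}{4647994} - \frac{809793}{-54 - \left(-3 + 45\right)} = - \frac{393827}{4647994} - \frac{809793}{-54 - 42} = - \frac{393827}{4647994} - \frac{809793}{-96} = - \frac{393827}{4647994} - - \frac{269931}{32} = - \frac{393827}{4647994} + \frac{269931}{32} = \frac{627312532975}{74367904}$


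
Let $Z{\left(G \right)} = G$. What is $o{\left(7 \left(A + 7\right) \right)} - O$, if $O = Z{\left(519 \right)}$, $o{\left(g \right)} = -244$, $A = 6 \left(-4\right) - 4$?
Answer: $-763$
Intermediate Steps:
$A = -28$ ($A = -24 - 4 = -28$)
$O = 519$
$o{\left(7 \left(A + 7\right) \right)} - O = -244 - 519 = -763$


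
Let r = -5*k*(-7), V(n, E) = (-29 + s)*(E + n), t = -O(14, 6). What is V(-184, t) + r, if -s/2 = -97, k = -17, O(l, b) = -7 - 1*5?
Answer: -28975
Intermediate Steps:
O(l, b) = -12 (O(l, b) = -7 - 5 = -12)
s = 194 (s = -2*(-97) = 194)
t = 12 (t = -1*(-12) = 12)
V(n, E) = 165*E + 165*n (V(n, E) = (-29 + 194)*(E + n) = 165*(E + n) = 165*E + 165*n)
r = -595 (r = -5*(-17)*(-7) = 85*(-7) = -595)
V(-184, t) + r = (165*12 + 165*(-184)) - 595 = (1980 - 30360) - 595 = -28380 - 595 = -28975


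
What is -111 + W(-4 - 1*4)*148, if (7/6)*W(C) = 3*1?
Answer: 1887/7 ≈ 269.57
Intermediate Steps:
W(C) = 18/7 (W(C) = 6*(3*1)/7 = (6/7)*3 = 18/7)
-111 + W(-4 - 1*4)*148 = -111 + (18/7)*148 = -111 + 2664/7 = 1887/7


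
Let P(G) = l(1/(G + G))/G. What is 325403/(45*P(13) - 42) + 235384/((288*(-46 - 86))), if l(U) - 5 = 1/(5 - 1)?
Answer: -26814946003/1962576 ≈ -13663.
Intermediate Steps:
l(U) = 21/4 (l(U) = 5 + 1/(5 - 1) = 5 + 1/4 = 5 + ¼ = 21/4)
P(G) = 21/(4*G)
325403/(45*P(13) - 42) + 235384/((288*(-46 - 86))) = 325403/(45*((21/4)/13) - 42) + 235384/((288*(-46 - 86))) = 325403/(45*((21/4)*(1/13)) - 42) + 235384/((288*(-132))) = 325403/(45*(21/52) - 42) + 235384/(-38016) = 325403/(945/52 - 42) + 235384*(-1/38016) = 325403/(-1239/52) - 29423/4752 = 325403*(-52/1239) - 29423/4752 = -16920956/1239 - 29423/4752 = -26814946003/1962576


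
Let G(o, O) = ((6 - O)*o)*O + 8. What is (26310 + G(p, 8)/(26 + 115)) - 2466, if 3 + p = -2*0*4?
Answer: 3362060/141 ≈ 23844.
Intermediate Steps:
p = -3 (p = -3 - 2*0*4 = -3 + 0*4 = -3 + 0 = -3)
G(o, O) = 8 + O*o*(6 - O) (G(o, O) = (o*(6 - O))*O + 8 = O*o*(6 - O) + 8 = 8 + O*o*(6 - O))
(26310 + G(p, 8)/(26 + 115)) - 2466 = (26310 + (8 - 1*(-3)*8² + 6*8*(-3))/(26 + 115)) - 2466 = (26310 + (8 - 1*(-3)*64 - 144)/141) - 2466 = (26310 + (8 + 192 - 144)/141) - 2466 = (26310 + (1/141)*56) - 2466 = (26310 + 56/141) - 2466 = 3709766/141 - 2466 = 3362060/141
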